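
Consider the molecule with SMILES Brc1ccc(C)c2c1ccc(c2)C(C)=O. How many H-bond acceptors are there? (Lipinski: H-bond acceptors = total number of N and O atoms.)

N atoms: 0; O atoms: 1.
Lipinski HBA = 0 + 1 = 1.

1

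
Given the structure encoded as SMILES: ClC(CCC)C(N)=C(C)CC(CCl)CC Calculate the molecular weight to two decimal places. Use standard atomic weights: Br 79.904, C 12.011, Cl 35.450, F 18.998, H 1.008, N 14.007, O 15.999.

252.22 g/mol

First, the molecular formula is C12H23Cl2N (counting implicit H from valence).
  C: 12 × 12.011 = 144.132
  Cl: 2 × 35.450 = 70.900
  H: 23 × 1.008 = 23.184
  N: 1 × 14.007 = 14.007
Sum: 12×12.011 + 2×35.450 + 23×1.008 + 1×14.007 = 252.223 → 252.22 g/mol.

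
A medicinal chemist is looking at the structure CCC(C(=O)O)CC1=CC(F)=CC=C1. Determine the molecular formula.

Walk through each heavy atom and fill implicit hydrogens from standard valence (C 4, N 3, O 2, S 2, halogen 1):
  atom 1: C, bond orders sum to 1 (valence 4) → 3 H
  atom 2: C, bond orders sum to 2 (valence 4) → 2 H
  atom 3: C, bond orders sum to 3 (valence 4) → 1 H
  atom 4: C, bond orders sum to 4 (valence 4) → 0 H
  atom 5: O, bond orders sum to 2 (valence 2) → 0 H
  atom 6: O, bond orders sum to 1 (valence 2) → 1 H
  atom 7: C, bond orders sum to 2 (valence 4) → 2 H
  atom 8: C, bond orders sum to 4 (valence 4) → 0 H
  atom 9: C, bond orders sum to 3 (valence 4) → 1 H
  atom 10: C, bond orders sum to 4 (valence 4) → 0 H
  atom 11: F (halogen, monovalent) → 0 H
  atom 12: C, bond orders sum to 3 (valence 4) → 1 H
  atom 13: C, bond orders sum to 3 (valence 4) → 1 H
  atom 14: C, bond orders sum to 3 (valence 4) → 1 H
Totals → C:11, H:13, F:1, O:2.

C11H13FO2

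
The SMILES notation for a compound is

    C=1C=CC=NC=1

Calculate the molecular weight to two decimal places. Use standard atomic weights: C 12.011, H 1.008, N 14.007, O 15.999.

79.10 g/mol

First, the molecular formula is C5H5N (counting implicit H from valence).
  C: 5 × 12.011 = 60.055
  H: 5 × 1.008 = 5.040
  N: 1 × 14.007 = 14.007
Sum: 5×12.011 + 5×1.008 + 1×14.007 = 79.102 → 79.10 g/mol.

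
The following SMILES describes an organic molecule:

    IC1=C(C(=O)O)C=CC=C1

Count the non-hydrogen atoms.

10

Every atom symbol written in the SMILES (organic subset) is one heavy atom; implicit H are not written.
Heavy atoms by element → C:7, I:1, O:2.
Total: 10.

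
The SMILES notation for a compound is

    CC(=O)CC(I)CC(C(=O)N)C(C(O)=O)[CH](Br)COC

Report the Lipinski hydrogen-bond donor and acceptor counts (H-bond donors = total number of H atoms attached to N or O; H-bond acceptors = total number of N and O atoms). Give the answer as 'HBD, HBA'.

Donors: find every N or O and count the H atoms it carries.
  atom 3 (O): bond orders sum to 2 → 0 H
  atom 10 (O): bond orders sum to 2 → 0 H
  atom 11 (N): bond orders sum to 1 → 2 H
  atom 14 (O): bond orders sum to 1 → 1 H
  atom 15 (O): bond orders sum to 2 → 0 H
  atom 19 (O): bond orders sum to 2 → 0 H
Lipinski HBD = 3.
Acceptors: N atoms = 1, O atoms = 5 → HBA = 6.

3, 6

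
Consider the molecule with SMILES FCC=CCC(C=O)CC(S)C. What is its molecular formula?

Walk through each heavy atom and fill implicit hydrogens from standard valence (C 4, N 3, O 2, S 2, halogen 1):
  atom 1: F (halogen, monovalent) → 0 H
  atom 2: C, bond orders sum to 2 (valence 4) → 2 H
  atom 3: C, bond orders sum to 3 (valence 4) → 1 H
  atom 4: C, bond orders sum to 3 (valence 4) → 1 H
  atom 5: C, bond orders sum to 2 (valence 4) → 2 H
  atom 6: C, bond orders sum to 3 (valence 4) → 1 H
  atom 7: C, bond orders sum to 3 (valence 4) → 1 H
  atom 8: O, bond orders sum to 2 (valence 2) → 0 H
  atom 9: C, bond orders sum to 2 (valence 4) → 2 H
  atom 10: C, bond orders sum to 3 (valence 4) → 1 H
  atom 11: S, bond orders sum to 1 (valence 2) → 1 H
  atom 12: C, bond orders sum to 1 (valence 4) → 3 H
Totals → C:9, H:15, F:1, O:1, S:1.
In Hill order: C9H15FOS.

C9H15FOS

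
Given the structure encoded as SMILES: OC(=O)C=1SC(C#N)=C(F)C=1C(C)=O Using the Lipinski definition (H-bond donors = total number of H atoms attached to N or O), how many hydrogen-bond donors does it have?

Donors: find every N or O and count the H atoms it carries.
  atom 1 (O): bond orders sum to 1 → 1 H
  atom 3 (O): bond orders sum to 2 → 0 H
  atom 8 (N): bond orders sum to 3 → 0 H
  atom 14 (O): bond orders sum to 2 → 0 H
Lipinski HBD = 1.

1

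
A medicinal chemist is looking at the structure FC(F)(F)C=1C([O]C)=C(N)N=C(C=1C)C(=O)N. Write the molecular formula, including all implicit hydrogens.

C9H10F3N3O2

Walk through each heavy atom and fill implicit hydrogens from standard valence (C 4, N 3, O 2, S 2, halogen 1):
  atom 1: F (halogen, monovalent) → 0 H
  atom 2: C, bond orders sum to 4 (valence 4) → 0 H
  atom 3: F (halogen, monovalent) → 0 H
  atom 4: F (halogen, monovalent) → 0 H
  atom 5: C, bond orders sum to 4 (valence 4) → 0 H
  atom 6: C, bond orders sum to 4 (valence 4) → 0 H
  atom 7: O with explicit H count 0
  atom 8: C, bond orders sum to 1 (valence 4) → 3 H
  atom 9: C, bond orders sum to 4 (valence 4) → 0 H
  atom 10: N, bond orders sum to 1 (valence 3) → 2 H
  atom 11: N, bond orders sum to 3 (valence 3) → 0 H
  atom 12: C, bond orders sum to 4 (valence 4) → 0 H
  atom 13: C, bond orders sum to 4 (valence 4) → 0 H
  atom 14: C, bond orders sum to 1 (valence 4) → 3 H
  atom 15: C, bond orders sum to 4 (valence 4) → 0 H
  atom 16: O, bond orders sum to 2 (valence 2) → 0 H
  atom 17: N, bond orders sum to 1 (valence 3) → 2 H
Totals → C:9, H:10, F:3, N:3, O:2.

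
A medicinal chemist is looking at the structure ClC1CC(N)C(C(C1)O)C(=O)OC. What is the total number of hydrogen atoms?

Walk through each heavy atom and fill implicit hydrogens from standard valence (C 4, N 3, O 2, S 2, halogen 1):
  atom 1: Cl (halogen, monovalent) → 0 H
  atom 2: C, bond orders sum to 3 (valence 4) → 1 H
  atom 3: C, bond orders sum to 2 (valence 4) → 2 H
  atom 4: C, bond orders sum to 3 (valence 4) → 1 H
  atom 5: N, bond orders sum to 1 (valence 3) → 2 H
  atom 6: C, bond orders sum to 3 (valence 4) → 1 H
  atom 7: C, bond orders sum to 3 (valence 4) → 1 H
  atom 8: C, bond orders sum to 2 (valence 4) → 2 H
  atom 9: O, bond orders sum to 1 (valence 2) → 1 H
  atom 10: C, bond orders sum to 4 (valence 4) → 0 H
  atom 11: O, bond orders sum to 2 (valence 2) → 0 H
  atom 12: O, bond orders sum to 2 (valence 2) → 0 H
  atom 13: C, bond orders sum to 1 (valence 4) → 3 H
Total hydrogens: 14.

14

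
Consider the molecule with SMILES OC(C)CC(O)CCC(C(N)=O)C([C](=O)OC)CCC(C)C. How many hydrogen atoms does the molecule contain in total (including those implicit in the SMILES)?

Walk through each heavy atom and fill implicit hydrogens from standard valence (C 4, N 3, O 2, S 2, halogen 1):
  atom 1: O, bond orders sum to 1 (valence 2) → 1 H
  atom 2: C, bond orders sum to 3 (valence 4) → 1 H
  atom 3: C, bond orders sum to 1 (valence 4) → 3 H
  atom 4: C, bond orders sum to 2 (valence 4) → 2 H
  atom 5: C, bond orders sum to 3 (valence 4) → 1 H
  atom 6: O, bond orders sum to 1 (valence 2) → 1 H
  atom 7: C, bond orders sum to 2 (valence 4) → 2 H
  atom 8: C, bond orders sum to 2 (valence 4) → 2 H
  atom 9: C, bond orders sum to 3 (valence 4) → 1 H
  atom 10: C, bond orders sum to 4 (valence 4) → 0 H
  atom 11: N, bond orders sum to 1 (valence 3) → 2 H
  atom 12: O, bond orders sum to 2 (valence 2) → 0 H
  atom 13: C, bond orders sum to 3 (valence 4) → 1 H
  atom 14: C with explicit H count 0
  atom 15: O, bond orders sum to 2 (valence 2) → 0 H
  atom 16: O, bond orders sum to 2 (valence 2) → 0 H
  atom 17: C, bond orders sum to 1 (valence 4) → 3 H
  atom 18: C, bond orders sum to 2 (valence 4) → 2 H
  atom 19: C, bond orders sum to 2 (valence 4) → 2 H
  atom 20: C, bond orders sum to 3 (valence 4) → 1 H
  atom 21: C, bond orders sum to 1 (valence 4) → 3 H
  atom 22: C, bond orders sum to 1 (valence 4) → 3 H
Total hydrogens: 31.

31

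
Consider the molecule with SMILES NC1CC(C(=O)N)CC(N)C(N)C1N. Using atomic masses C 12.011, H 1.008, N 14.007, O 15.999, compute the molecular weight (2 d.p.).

201.27 g/mol

First, the molecular formula is C8H19N5O (counting implicit H from valence).
  C: 8 × 12.011 = 96.088
  H: 19 × 1.008 = 19.152
  N: 5 × 14.007 = 70.035
  O: 1 × 15.999 = 15.999
Sum: 8×12.011 + 19×1.008 + 5×14.007 + 1×15.999 = 201.274 → 201.27 g/mol.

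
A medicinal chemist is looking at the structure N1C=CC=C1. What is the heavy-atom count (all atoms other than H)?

5

Every atom symbol written in the SMILES (organic subset) is one heavy atom; implicit H are not written.
Heavy atoms by element → C:4, N:1.
Total: 5.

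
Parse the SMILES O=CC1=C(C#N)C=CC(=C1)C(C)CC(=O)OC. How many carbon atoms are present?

Count every carbon token in the SMILES (each C, including those in ring-closure positions and inside branches).
Carbon count: 13.

13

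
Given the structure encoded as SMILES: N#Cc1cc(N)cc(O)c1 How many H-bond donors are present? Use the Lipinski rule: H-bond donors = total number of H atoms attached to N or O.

Donors: find every N or O and count the H atoms it carries.
  atom 1 (N): bond orders sum to 3 → 0 H
  atom 6 (N): bond orders sum to 1 → 2 H
  atom 9 (O): bond orders sum to 1 → 1 H
Lipinski HBD = 3.

3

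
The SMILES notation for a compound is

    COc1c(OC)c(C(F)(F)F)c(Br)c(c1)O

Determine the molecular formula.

C9H8BrF3O3

Walk through each heavy atom and fill implicit hydrogens from standard valence (C 4, N 3, O 2, S 2, halogen 1); for lowercase aromatic atoms, an aromatic c carries 1 H when it has two neighbours and 0 H with three, and aromatic n carries 0 H:
  atom 1: C, bond orders sum to 1 (valence 4) → 3 H
  atom 2: O, bond orders sum to 2 (valence 2) → 0 H
  atom 3: aromatic c, 3 neighbours → 0 H
  atom 4: aromatic c, 3 neighbours → 0 H
  atom 5: O, bond orders sum to 2 (valence 2) → 0 H
  atom 6: C, bond orders sum to 1 (valence 4) → 3 H
  atom 7: aromatic c, 3 neighbours → 0 H
  atom 8: C, bond orders sum to 4 (valence 4) → 0 H
  atom 9: F (halogen, monovalent) → 0 H
  atom 10: F (halogen, monovalent) → 0 H
  atom 11: F (halogen, monovalent) → 0 H
  atom 12: aromatic c, 3 neighbours → 0 H
  atom 13: Br (halogen, monovalent) → 0 H
  atom 14: aromatic c, 3 neighbours → 0 H
  atom 15: aromatic c, 2 neighbours → 1 H
  atom 16: O, bond orders sum to 1 (valence 2) → 1 H
Totals → C:9, H:8, Br:1, F:3, O:3.
In Hill order: C9H8BrF3O3.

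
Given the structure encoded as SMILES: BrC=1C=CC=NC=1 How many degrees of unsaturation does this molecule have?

4

Degree of unsaturation = (number of rings) + (number of π bonds).
Ring closures in the SMILES: 1.
π bonds: 3 double bonds (each 1 DoU) → 3 DoU from unsaturation.
Total DoU = 1 + 3 = 4.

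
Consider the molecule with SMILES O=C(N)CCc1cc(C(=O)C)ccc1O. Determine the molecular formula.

C11H13NO3

Walk through each heavy atom and fill implicit hydrogens from standard valence (C 4, N 3, O 2, S 2, halogen 1); for lowercase aromatic atoms, an aromatic c carries 1 H when it has two neighbours and 0 H with three, and aromatic n carries 0 H:
  atom 1: O, bond orders sum to 2 (valence 2) → 0 H
  atom 2: C, bond orders sum to 4 (valence 4) → 0 H
  atom 3: N, bond orders sum to 1 (valence 3) → 2 H
  atom 4: C, bond orders sum to 2 (valence 4) → 2 H
  atom 5: C, bond orders sum to 2 (valence 4) → 2 H
  atom 6: aromatic c, 3 neighbours → 0 H
  atom 7: aromatic c, 2 neighbours → 1 H
  atom 8: aromatic c, 3 neighbours → 0 H
  atom 9: C, bond orders sum to 4 (valence 4) → 0 H
  atom 10: O, bond orders sum to 2 (valence 2) → 0 H
  atom 11: C, bond orders sum to 1 (valence 4) → 3 H
  atom 12: aromatic c, 2 neighbours → 1 H
  atom 13: aromatic c, 2 neighbours → 1 H
  atom 14: aromatic c, 3 neighbours → 0 H
  atom 15: O, bond orders sum to 1 (valence 2) → 1 H
Totals → C:11, H:13, N:1, O:3.
In Hill order: C11H13NO3.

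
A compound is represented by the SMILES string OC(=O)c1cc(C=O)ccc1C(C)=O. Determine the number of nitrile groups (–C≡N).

0

Scan the SMILES for the nitrile motif — none present.
Groups that are present: 1 aldehyde, 1 carboxylic acid, 1 ketone.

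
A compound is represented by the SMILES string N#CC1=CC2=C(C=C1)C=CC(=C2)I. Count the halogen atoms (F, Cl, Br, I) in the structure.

Halogen atoms appear at heavy-atom position 13 (1×I).
Other groups present: 1 nitrile.
Halogen count: 1.

1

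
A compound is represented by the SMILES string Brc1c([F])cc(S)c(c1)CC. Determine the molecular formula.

C8H8BrFS

Walk through each heavy atom and fill implicit hydrogens from standard valence (C 4, N 3, O 2, S 2, halogen 1); for lowercase aromatic atoms, an aromatic c carries 1 H when it has two neighbours and 0 H with three, and aromatic n carries 0 H:
  atom 1: Br (halogen, monovalent) → 0 H
  atom 2: aromatic c, 3 neighbours → 0 H
  atom 3: aromatic c, 3 neighbours → 0 H
  atom 4: F with explicit H count 0
  atom 5: aromatic c, 2 neighbours → 1 H
  atom 6: aromatic c, 3 neighbours → 0 H
  atom 7: S, bond orders sum to 1 (valence 2) → 1 H
  atom 8: aromatic c, 3 neighbours → 0 H
  atom 9: aromatic c, 2 neighbours → 1 H
  atom 10: C, bond orders sum to 2 (valence 4) → 2 H
  atom 11: C, bond orders sum to 1 (valence 4) → 3 H
Totals → C:8, H:8, Br:1, F:1, S:1.
In Hill order: C8H8BrFS.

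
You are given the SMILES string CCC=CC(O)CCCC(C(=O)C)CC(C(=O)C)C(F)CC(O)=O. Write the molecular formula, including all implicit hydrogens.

Walk through each heavy atom and fill implicit hydrogens from standard valence (C 4, N 3, O 2, S 2, halogen 1):
  atom 1: C, bond orders sum to 1 (valence 4) → 3 H
  atom 2: C, bond orders sum to 2 (valence 4) → 2 H
  atom 3: C, bond orders sum to 3 (valence 4) → 1 H
  atom 4: C, bond orders sum to 3 (valence 4) → 1 H
  atom 5: C, bond orders sum to 3 (valence 4) → 1 H
  atom 6: O, bond orders sum to 1 (valence 2) → 1 H
  atom 7: C, bond orders sum to 2 (valence 4) → 2 H
  atom 8: C, bond orders sum to 2 (valence 4) → 2 H
  atom 9: C, bond orders sum to 2 (valence 4) → 2 H
  atom 10: C, bond orders sum to 3 (valence 4) → 1 H
  atom 11: C, bond orders sum to 4 (valence 4) → 0 H
  atom 12: O, bond orders sum to 2 (valence 2) → 0 H
  atom 13: C, bond orders sum to 1 (valence 4) → 3 H
  atom 14: C, bond orders sum to 2 (valence 4) → 2 H
  atom 15: C, bond orders sum to 3 (valence 4) → 1 H
  atom 16: C, bond orders sum to 4 (valence 4) → 0 H
  atom 17: O, bond orders sum to 2 (valence 2) → 0 H
  atom 18: C, bond orders sum to 1 (valence 4) → 3 H
  atom 19: C, bond orders sum to 3 (valence 4) → 1 H
  atom 20: F (halogen, monovalent) → 0 H
  atom 21: C, bond orders sum to 2 (valence 4) → 2 H
  atom 22: C, bond orders sum to 4 (valence 4) → 0 H
  atom 23: O, bond orders sum to 1 (valence 2) → 1 H
  atom 24: O, bond orders sum to 2 (valence 2) → 0 H
Totals → C:18, H:29, F:1, O:5.
In Hill order: C18H29FO5.

C18H29FO5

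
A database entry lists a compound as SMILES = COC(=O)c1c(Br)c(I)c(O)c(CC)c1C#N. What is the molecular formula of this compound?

C11H9BrINO3

Walk through each heavy atom and fill implicit hydrogens from standard valence (C 4, N 3, O 2, S 2, halogen 1); for lowercase aromatic atoms, an aromatic c carries 1 H when it has two neighbours and 0 H with three, and aromatic n carries 0 H:
  atom 1: C, bond orders sum to 1 (valence 4) → 3 H
  atom 2: O, bond orders sum to 2 (valence 2) → 0 H
  atom 3: C, bond orders sum to 4 (valence 4) → 0 H
  atom 4: O, bond orders sum to 2 (valence 2) → 0 H
  atom 5: aromatic c, 3 neighbours → 0 H
  atom 6: aromatic c, 3 neighbours → 0 H
  atom 7: Br (halogen, monovalent) → 0 H
  atom 8: aromatic c, 3 neighbours → 0 H
  atom 9: I (halogen, monovalent) → 0 H
  atom 10: aromatic c, 3 neighbours → 0 H
  atom 11: O, bond orders sum to 1 (valence 2) → 1 H
  atom 12: aromatic c, 3 neighbours → 0 H
  atom 13: C, bond orders sum to 2 (valence 4) → 2 H
  atom 14: C, bond orders sum to 1 (valence 4) → 3 H
  atom 15: aromatic c, 3 neighbours → 0 H
  atom 16: C, bond orders sum to 4 (valence 4) → 0 H
  atom 17: N, bond orders sum to 3 (valence 3) → 0 H
Totals → C:11, H:9, Br:1, I:1, N:1, O:3.
In Hill order: C11H9BrINO3.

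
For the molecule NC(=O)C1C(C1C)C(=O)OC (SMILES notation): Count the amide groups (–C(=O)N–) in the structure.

1

The amide motif appears at heavy-atom position 2 in the SMILES.
Other groups present: 1 ester.
Amide count: 1.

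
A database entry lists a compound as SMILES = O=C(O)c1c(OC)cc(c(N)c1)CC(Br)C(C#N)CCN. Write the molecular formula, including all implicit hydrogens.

Walk through each heavy atom and fill implicit hydrogens from standard valence (C 4, N 3, O 2, S 2, halogen 1); for lowercase aromatic atoms, an aromatic c carries 1 H when it has two neighbours and 0 H with three, and aromatic n carries 0 H:
  atom 1: O, bond orders sum to 2 (valence 2) → 0 H
  atom 2: C, bond orders sum to 4 (valence 4) → 0 H
  atom 3: O, bond orders sum to 1 (valence 2) → 1 H
  atom 4: aromatic c, 3 neighbours → 0 H
  atom 5: aromatic c, 3 neighbours → 0 H
  atom 6: O, bond orders sum to 2 (valence 2) → 0 H
  atom 7: C, bond orders sum to 1 (valence 4) → 3 H
  atom 8: aromatic c, 2 neighbours → 1 H
  atom 9: aromatic c, 3 neighbours → 0 H
  atom 10: aromatic c, 3 neighbours → 0 H
  atom 11: N, bond orders sum to 1 (valence 3) → 2 H
  atom 12: aromatic c, 2 neighbours → 1 H
  atom 13: C, bond orders sum to 2 (valence 4) → 2 H
  atom 14: C, bond orders sum to 3 (valence 4) → 1 H
  atom 15: Br (halogen, monovalent) → 0 H
  atom 16: C, bond orders sum to 3 (valence 4) → 1 H
  atom 17: C, bond orders sum to 4 (valence 4) → 0 H
  atom 18: N, bond orders sum to 3 (valence 3) → 0 H
  atom 19: C, bond orders sum to 2 (valence 4) → 2 H
  atom 20: C, bond orders sum to 2 (valence 4) → 2 H
  atom 21: N, bond orders sum to 1 (valence 3) → 2 H
Totals → C:14, H:18, Br:1, N:3, O:3.
In Hill order: C14H18BrN3O3.

C14H18BrN3O3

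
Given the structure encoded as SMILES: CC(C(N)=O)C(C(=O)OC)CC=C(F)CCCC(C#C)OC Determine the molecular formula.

Walk through each heavy atom and fill implicit hydrogens from standard valence (C 4, N 3, O 2, S 2, halogen 1):
  atom 1: C, bond orders sum to 1 (valence 4) → 3 H
  atom 2: C, bond orders sum to 3 (valence 4) → 1 H
  atom 3: C, bond orders sum to 4 (valence 4) → 0 H
  atom 4: N, bond orders sum to 1 (valence 3) → 2 H
  atom 5: O, bond orders sum to 2 (valence 2) → 0 H
  atom 6: C, bond orders sum to 3 (valence 4) → 1 H
  atom 7: C, bond orders sum to 4 (valence 4) → 0 H
  atom 8: O, bond orders sum to 2 (valence 2) → 0 H
  atom 9: O, bond orders sum to 2 (valence 2) → 0 H
  atom 10: C, bond orders sum to 1 (valence 4) → 3 H
  atom 11: C, bond orders sum to 2 (valence 4) → 2 H
  atom 12: C, bond orders sum to 3 (valence 4) → 1 H
  atom 13: C, bond orders sum to 4 (valence 4) → 0 H
  atom 14: F (halogen, monovalent) → 0 H
  atom 15: C, bond orders sum to 2 (valence 4) → 2 H
  atom 16: C, bond orders sum to 2 (valence 4) → 2 H
  atom 17: C, bond orders sum to 2 (valence 4) → 2 H
  atom 18: C, bond orders sum to 3 (valence 4) → 1 H
  atom 19: C, bond orders sum to 4 (valence 4) → 0 H
  atom 20: C, bond orders sum to 3 (valence 4) → 1 H
  atom 21: O, bond orders sum to 2 (valence 2) → 0 H
  atom 22: C, bond orders sum to 1 (valence 4) → 3 H
Totals → C:16, H:24, F:1, N:1, O:4.

C16H24FNO4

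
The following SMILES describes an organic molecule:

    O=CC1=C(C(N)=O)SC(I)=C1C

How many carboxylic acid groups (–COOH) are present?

Scan the SMILES for the carboxylic acid motif — none present.
Groups that are present: 1 aldehyde, 1 amide.

0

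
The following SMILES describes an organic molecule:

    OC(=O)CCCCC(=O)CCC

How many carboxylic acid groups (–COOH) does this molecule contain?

1

The carboxylic acid motif appears at heavy-atom position 2 in the SMILES.
Other groups present: 1 ketone.
Carboxylic acid count: 1.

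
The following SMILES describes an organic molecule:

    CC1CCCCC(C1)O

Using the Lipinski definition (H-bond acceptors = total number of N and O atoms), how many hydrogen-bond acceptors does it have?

1

N atoms: 0; O atoms: 1.
Lipinski HBA = 0 + 1 = 1.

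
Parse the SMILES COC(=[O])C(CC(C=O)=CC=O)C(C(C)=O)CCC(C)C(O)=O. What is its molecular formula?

C16H22O7

Walk through each heavy atom and fill implicit hydrogens from standard valence (C 4, N 3, O 2, S 2, halogen 1):
  atom 1: C, bond orders sum to 1 (valence 4) → 3 H
  atom 2: O, bond orders sum to 2 (valence 2) → 0 H
  atom 3: C, bond orders sum to 4 (valence 4) → 0 H
  atom 4: O with explicit H count 0
  atom 5: C, bond orders sum to 3 (valence 4) → 1 H
  atom 6: C, bond orders sum to 2 (valence 4) → 2 H
  atom 7: C, bond orders sum to 4 (valence 4) → 0 H
  atom 8: C, bond orders sum to 3 (valence 4) → 1 H
  atom 9: O, bond orders sum to 2 (valence 2) → 0 H
  atom 10: C, bond orders sum to 3 (valence 4) → 1 H
  atom 11: C, bond orders sum to 3 (valence 4) → 1 H
  atom 12: O, bond orders sum to 2 (valence 2) → 0 H
  atom 13: C, bond orders sum to 3 (valence 4) → 1 H
  atom 14: C, bond orders sum to 4 (valence 4) → 0 H
  atom 15: C, bond orders sum to 1 (valence 4) → 3 H
  atom 16: O, bond orders sum to 2 (valence 2) → 0 H
  atom 17: C, bond orders sum to 2 (valence 4) → 2 H
  atom 18: C, bond orders sum to 2 (valence 4) → 2 H
  atom 19: C, bond orders sum to 3 (valence 4) → 1 H
  atom 20: C, bond orders sum to 1 (valence 4) → 3 H
  atom 21: C, bond orders sum to 4 (valence 4) → 0 H
  atom 22: O, bond orders sum to 1 (valence 2) → 1 H
  atom 23: O, bond orders sum to 2 (valence 2) → 0 H
Totals → C:16, H:22, O:7.
In Hill order: C16H22O7.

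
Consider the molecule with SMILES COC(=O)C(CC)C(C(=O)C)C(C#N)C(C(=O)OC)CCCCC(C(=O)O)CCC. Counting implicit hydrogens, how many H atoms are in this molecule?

35

Walk through each heavy atom and fill implicit hydrogens from standard valence (C 4, N 3, O 2, S 2, halogen 1):
  atom 1: C, bond orders sum to 1 (valence 4) → 3 H
  atom 2: O, bond orders sum to 2 (valence 2) → 0 H
  atom 3: C, bond orders sum to 4 (valence 4) → 0 H
  atom 4: O, bond orders sum to 2 (valence 2) → 0 H
  atom 5: C, bond orders sum to 3 (valence 4) → 1 H
  atom 6: C, bond orders sum to 2 (valence 4) → 2 H
  atom 7: C, bond orders sum to 1 (valence 4) → 3 H
  atom 8: C, bond orders sum to 3 (valence 4) → 1 H
  atom 9: C, bond orders sum to 4 (valence 4) → 0 H
  atom 10: O, bond orders sum to 2 (valence 2) → 0 H
  atom 11: C, bond orders sum to 1 (valence 4) → 3 H
  atom 12: C, bond orders sum to 3 (valence 4) → 1 H
  atom 13: C, bond orders sum to 4 (valence 4) → 0 H
  atom 14: N, bond orders sum to 3 (valence 3) → 0 H
  atom 15: C, bond orders sum to 3 (valence 4) → 1 H
  atom 16: C, bond orders sum to 4 (valence 4) → 0 H
  atom 17: O, bond orders sum to 2 (valence 2) → 0 H
  atom 18: O, bond orders sum to 2 (valence 2) → 0 H
  atom 19: C, bond orders sum to 1 (valence 4) → 3 H
  atom 20: C, bond orders sum to 2 (valence 4) → 2 H
  atom 21: C, bond orders sum to 2 (valence 4) → 2 H
  atom 22: C, bond orders sum to 2 (valence 4) → 2 H
  atom 23: C, bond orders sum to 2 (valence 4) → 2 H
  atom 24: C, bond orders sum to 3 (valence 4) → 1 H
  atom 25: C, bond orders sum to 4 (valence 4) → 0 H
  atom 26: O, bond orders sum to 2 (valence 2) → 0 H
  atom 27: O, bond orders sum to 1 (valence 2) → 1 H
  atom 28: C, bond orders sum to 2 (valence 4) → 2 H
  atom 29: C, bond orders sum to 2 (valence 4) → 2 H
  atom 30: C, bond orders sum to 1 (valence 4) → 3 H
Total hydrogens: 35.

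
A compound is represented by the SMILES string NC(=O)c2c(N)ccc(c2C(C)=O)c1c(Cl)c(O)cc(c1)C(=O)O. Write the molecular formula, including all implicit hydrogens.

C16H13ClN2O5

Walk through each heavy atom and fill implicit hydrogens from standard valence (C 4, N 3, O 2, S 2, halogen 1); for lowercase aromatic atoms, an aromatic c carries 1 H when it has two neighbours and 0 H with three, and aromatic n carries 0 H:
  atom 1: N, bond orders sum to 1 (valence 3) → 2 H
  atom 2: C, bond orders sum to 4 (valence 4) → 0 H
  atom 3: O, bond orders sum to 2 (valence 2) → 0 H
  atom 4: aromatic c, 3 neighbours → 0 H
  atom 5: aromatic c, 3 neighbours → 0 H
  atom 6: N, bond orders sum to 1 (valence 3) → 2 H
  atom 7: aromatic c, 2 neighbours → 1 H
  atom 8: aromatic c, 2 neighbours → 1 H
  atom 9: aromatic c, 3 neighbours → 0 H
  atom 10: aromatic c, 3 neighbours → 0 H
  atom 11: C, bond orders sum to 4 (valence 4) → 0 H
  atom 12: C, bond orders sum to 1 (valence 4) → 3 H
  atom 13: O, bond orders sum to 2 (valence 2) → 0 H
  atom 14: aromatic c, 3 neighbours → 0 H
  atom 15: aromatic c, 3 neighbours → 0 H
  atom 16: Cl (halogen, monovalent) → 0 H
  atom 17: aromatic c, 3 neighbours → 0 H
  atom 18: O, bond orders sum to 1 (valence 2) → 1 H
  atom 19: aromatic c, 2 neighbours → 1 H
  atom 20: aromatic c, 3 neighbours → 0 H
  atom 21: aromatic c, 2 neighbours → 1 H
  atom 22: C, bond orders sum to 4 (valence 4) → 0 H
  atom 23: O, bond orders sum to 2 (valence 2) → 0 H
  atom 24: O, bond orders sum to 1 (valence 2) → 1 H
Totals → C:16, H:13, Cl:1, N:2, O:5.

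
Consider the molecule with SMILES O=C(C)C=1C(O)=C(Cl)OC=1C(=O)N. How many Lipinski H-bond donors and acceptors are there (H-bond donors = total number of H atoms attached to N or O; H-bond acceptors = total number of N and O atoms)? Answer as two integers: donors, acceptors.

Donors: find every N or O and count the H atoms it carries.
  atom 1 (O): bond orders sum to 2 → 0 H
  atom 6 (O): bond orders sum to 1 → 1 H
  atom 9 (O): bond orders sum to 2 → 0 H
  atom 12 (O): bond orders sum to 2 → 0 H
  atom 13 (N): bond orders sum to 1 → 2 H
Lipinski HBD = 3.
Acceptors: N atoms = 1, O atoms = 4 → HBA = 5.

3, 5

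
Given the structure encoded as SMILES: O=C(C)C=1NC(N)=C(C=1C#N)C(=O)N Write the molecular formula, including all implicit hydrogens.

C8H8N4O2

Walk through each heavy atom and fill implicit hydrogens from standard valence (C 4, N 3, O 2, S 2, halogen 1):
  atom 1: O, bond orders sum to 2 (valence 2) → 0 H
  atom 2: C, bond orders sum to 4 (valence 4) → 0 H
  atom 3: C, bond orders sum to 1 (valence 4) → 3 H
  atom 4: C, bond orders sum to 4 (valence 4) → 0 H
  atom 5: N, bond orders sum to 2 (valence 3) → 1 H
  atom 6: C, bond orders sum to 4 (valence 4) → 0 H
  atom 7: N, bond orders sum to 1 (valence 3) → 2 H
  atom 8: C, bond orders sum to 4 (valence 4) → 0 H
  atom 9: C, bond orders sum to 4 (valence 4) → 0 H
  atom 10: C, bond orders sum to 4 (valence 4) → 0 H
  atom 11: N, bond orders sum to 3 (valence 3) → 0 H
  atom 12: C, bond orders sum to 4 (valence 4) → 0 H
  atom 13: O, bond orders sum to 2 (valence 2) → 0 H
  atom 14: N, bond orders sum to 1 (valence 3) → 2 H
Totals → C:8, H:8, N:4, O:2.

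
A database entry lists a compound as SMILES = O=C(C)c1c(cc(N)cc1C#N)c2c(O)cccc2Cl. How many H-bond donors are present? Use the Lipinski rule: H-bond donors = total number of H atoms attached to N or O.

3

Donors: find every N or O and count the H atoms it carries.
  atom 1 (O): bond orders sum to 2 → 0 H
  atom 8 (N): bond orders sum to 1 → 2 H
  atom 12 (N): bond orders sum to 3 → 0 H
  atom 15 (O): bond orders sum to 1 → 1 H
Lipinski HBD = 3.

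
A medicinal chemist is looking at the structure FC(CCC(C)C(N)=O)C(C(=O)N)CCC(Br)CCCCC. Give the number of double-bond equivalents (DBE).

2

Degree of unsaturation = (number of rings) + (number of π bonds).
Ring closures in the SMILES: 0.
π bonds: 2 double bonds (each 1 DoU) → 2 DoU from unsaturation.
Total DoU = 0 + 2 = 2.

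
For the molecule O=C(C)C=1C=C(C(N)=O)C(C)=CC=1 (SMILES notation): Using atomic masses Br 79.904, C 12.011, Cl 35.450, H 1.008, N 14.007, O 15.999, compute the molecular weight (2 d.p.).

First, the molecular formula is C10H11NO2 (counting implicit H from valence).
  C: 10 × 12.011 = 120.110
  H: 11 × 1.008 = 11.088
  N: 1 × 14.007 = 14.007
  O: 2 × 15.999 = 31.998
Sum: 10×12.011 + 11×1.008 + 1×14.007 + 2×15.999 = 177.203 → 177.20 g/mol.

177.20 g/mol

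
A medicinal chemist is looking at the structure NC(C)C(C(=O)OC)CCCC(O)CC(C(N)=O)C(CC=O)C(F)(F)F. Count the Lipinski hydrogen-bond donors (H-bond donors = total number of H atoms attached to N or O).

5

Donors: find every N or O and count the H atoms it carries.
  atom 1 (N): bond orders sum to 1 → 2 H
  atom 6 (O): bond orders sum to 2 → 0 H
  atom 7 (O): bond orders sum to 2 → 0 H
  atom 13 (O): bond orders sum to 1 → 1 H
  atom 17 (N): bond orders sum to 1 → 2 H
  atom 18 (O): bond orders sum to 2 → 0 H
  atom 22 (O): bond orders sum to 2 → 0 H
Lipinski HBD = 5.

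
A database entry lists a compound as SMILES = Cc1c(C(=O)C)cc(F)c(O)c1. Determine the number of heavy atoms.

Every atom symbol written in the SMILES (organic subset) is one heavy atom; implicit H are not written.
Heavy atoms by element → C:9, F:1, O:2.
Total: 12.

12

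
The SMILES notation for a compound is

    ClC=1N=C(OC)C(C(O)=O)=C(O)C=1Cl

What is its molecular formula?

Walk through each heavy atom and fill implicit hydrogens from standard valence (C 4, N 3, O 2, S 2, halogen 1):
  atom 1: Cl (halogen, monovalent) → 0 H
  atom 2: C, bond orders sum to 4 (valence 4) → 0 H
  atom 3: N, bond orders sum to 3 (valence 3) → 0 H
  atom 4: C, bond orders sum to 4 (valence 4) → 0 H
  atom 5: O, bond orders sum to 2 (valence 2) → 0 H
  atom 6: C, bond orders sum to 1 (valence 4) → 3 H
  atom 7: C, bond orders sum to 4 (valence 4) → 0 H
  atom 8: C, bond orders sum to 4 (valence 4) → 0 H
  atom 9: O, bond orders sum to 1 (valence 2) → 1 H
  atom 10: O, bond orders sum to 2 (valence 2) → 0 H
  atom 11: C, bond orders sum to 4 (valence 4) → 0 H
  atom 12: O, bond orders sum to 1 (valence 2) → 1 H
  atom 13: C, bond orders sum to 4 (valence 4) → 0 H
  atom 14: Cl (halogen, monovalent) → 0 H
Totals → C:7, H:5, Cl:2, N:1, O:4.

C7H5Cl2NO4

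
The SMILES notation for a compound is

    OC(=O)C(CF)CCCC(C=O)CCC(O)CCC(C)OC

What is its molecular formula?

C16H29FO5

Walk through each heavy atom and fill implicit hydrogens from standard valence (C 4, N 3, O 2, S 2, halogen 1):
  atom 1: O, bond orders sum to 1 (valence 2) → 1 H
  atom 2: C, bond orders sum to 4 (valence 4) → 0 H
  atom 3: O, bond orders sum to 2 (valence 2) → 0 H
  atom 4: C, bond orders sum to 3 (valence 4) → 1 H
  atom 5: C, bond orders sum to 2 (valence 4) → 2 H
  atom 6: F (halogen, monovalent) → 0 H
  atom 7: C, bond orders sum to 2 (valence 4) → 2 H
  atom 8: C, bond orders sum to 2 (valence 4) → 2 H
  atom 9: C, bond orders sum to 2 (valence 4) → 2 H
  atom 10: C, bond orders sum to 3 (valence 4) → 1 H
  atom 11: C, bond orders sum to 3 (valence 4) → 1 H
  atom 12: O, bond orders sum to 2 (valence 2) → 0 H
  atom 13: C, bond orders sum to 2 (valence 4) → 2 H
  atom 14: C, bond orders sum to 2 (valence 4) → 2 H
  atom 15: C, bond orders sum to 3 (valence 4) → 1 H
  atom 16: O, bond orders sum to 1 (valence 2) → 1 H
  atom 17: C, bond orders sum to 2 (valence 4) → 2 H
  atom 18: C, bond orders sum to 2 (valence 4) → 2 H
  atom 19: C, bond orders sum to 3 (valence 4) → 1 H
  atom 20: C, bond orders sum to 1 (valence 4) → 3 H
  atom 21: O, bond orders sum to 2 (valence 2) → 0 H
  atom 22: C, bond orders sum to 1 (valence 4) → 3 H
Totals → C:16, H:29, F:1, O:5.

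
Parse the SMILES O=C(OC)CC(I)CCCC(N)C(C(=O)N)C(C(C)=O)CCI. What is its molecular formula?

Walk through each heavy atom and fill implicit hydrogens from standard valence (C 4, N 3, O 2, S 2, halogen 1):
  atom 1: O, bond orders sum to 2 (valence 2) → 0 H
  atom 2: C, bond orders sum to 4 (valence 4) → 0 H
  atom 3: O, bond orders sum to 2 (valence 2) → 0 H
  atom 4: C, bond orders sum to 1 (valence 4) → 3 H
  atom 5: C, bond orders sum to 2 (valence 4) → 2 H
  atom 6: C, bond orders sum to 3 (valence 4) → 1 H
  atom 7: I (halogen, monovalent) → 0 H
  atom 8: C, bond orders sum to 2 (valence 4) → 2 H
  atom 9: C, bond orders sum to 2 (valence 4) → 2 H
  atom 10: C, bond orders sum to 2 (valence 4) → 2 H
  atom 11: C, bond orders sum to 3 (valence 4) → 1 H
  atom 12: N, bond orders sum to 1 (valence 3) → 2 H
  atom 13: C, bond orders sum to 3 (valence 4) → 1 H
  atom 14: C, bond orders sum to 4 (valence 4) → 0 H
  atom 15: O, bond orders sum to 2 (valence 2) → 0 H
  atom 16: N, bond orders sum to 1 (valence 3) → 2 H
  atom 17: C, bond orders sum to 3 (valence 4) → 1 H
  atom 18: C, bond orders sum to 4 (valence 4) → 0 H
  atom 19: C, bond orders sum to 1 (valence 4) → 3 H
  atom 20: O, bond orders sum to 2 (valence 2) → 0 H
  atom 21: C, bond orders sum to 2 (valence 4) → 2 H
  atom 22: C, bond orders sum to 2 (valence 4) → 2 H
  atom 23: I (halogen, monovalent) → 0 H
Totals → C:15, H:26, I:2, N:2, O:4.
In Hill order: C15H26I2N2O4.

C15H26I2N2O4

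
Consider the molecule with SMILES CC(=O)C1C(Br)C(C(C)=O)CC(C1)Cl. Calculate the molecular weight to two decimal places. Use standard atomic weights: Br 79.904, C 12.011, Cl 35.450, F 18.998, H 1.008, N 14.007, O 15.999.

First, the molecular formula is C10H14BrClO2 (counting implicit H from valence).
  Br: 1 × 79.904 = 79.904
  C: 10 × 12.011 = 120.110
  Cl: 1 × 35.450 = 35.450
  H: 14 × 1.008 = 14.112
  O: 2 × 15.999 = 31.998
Sum: 1×79.904 + 10×12.011 + 1×35.450 + 14×1.008 + 2×15.999 = 281.574 → 281.57 g/mol.

281.57 g/mol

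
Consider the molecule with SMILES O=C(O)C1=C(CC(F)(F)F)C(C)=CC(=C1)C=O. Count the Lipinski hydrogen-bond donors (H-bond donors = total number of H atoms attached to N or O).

1

Donors: find every N or O and count the H atoms it carries.
  atom 1 (O): bond orders sum to 2 → 0 H
  atom 3 (O): bond orders sum to 1 → 1 H
  atom 17 (O): bond orders sum to 2 → 0 H
Lipinski HBD = 1.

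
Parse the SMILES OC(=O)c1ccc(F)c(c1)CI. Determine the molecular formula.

Walk through each heavy atom and fill implicit hydrogens from standard valence (C 4, N 3, O 2, S 2, halogen 1); for lowercase aromatic atoms, an aromatic c carries 1 H when it has two neighbours and 0 H with three, and aromatic n carries 0 H:
  atom 1: O, bond orders sum to 1 (valence 2) → 1 H
  atom 2: C, bond orders sum to 4 (valence 4) → 0 H
  atom 3: O, bond orders sum to 2 (valence 2) → 0 H
  atom 4: aromatic c, 3 neighbours → 0 H
  atom 5: aromatic c, 2 neighbours → 1 H
  atom 6: aromatic c, 2 neighbours → 1 H
  atom 7: aromatic c, 3 neighbours → 0 H
  atom 8: F (halogen, monovalent) → 0 H
  atom 9: aromatic c, 3 neighbours → 0 H
  atom 10: aromatic c, 2 neighbours → 1 H
  atom 11: C, bond orders sum to 2 (valence 4) → 2 H
  atom 12: I (halogen, monovalent) → 0 H
Totals → C:8, H:6, F:1, I:1, O:2.
In Hill order: C8H6FIO2.

C8H6FIO2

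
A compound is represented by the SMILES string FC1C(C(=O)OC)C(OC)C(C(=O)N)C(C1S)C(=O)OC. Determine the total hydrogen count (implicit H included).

Walk through each heavy atom and fill implicit hydrogens from standard valence (C 4, N 3, O 2, S 2, halogen 1):
  atom 1: F (halogen, monovalent) → 0 H
  atom 2: C, bond orders sum to 3 (valence 4) → 1 H
  atom 3: C, bond orders sum to 3 (valence 4) → 1 H
  atom 4: C, bond orders sum to 4 (valence 4) → 0 H
  atom 5: O, bond orders sum to 2 (valence 2) → 0 H
  atom 6: O, bond orders sum to 2 (valence 2) → 0 H
  atom 7: C, bond orders sum to 1 (valence 4) → 3 H
  atom 8: C, bond orders sum to 3 (valence 4) → 1 H
  atom 9: O, bond orders sum to 2 (valence 2) → 0 H
  atom 10: C, bond orders sum to 1 (valence 4) → 3 H
  atom 11: C, bond orders sum to 3 (valence 4) → 1 H
  atom 12: C, bond orders sum to 4 (valence 4) → 0 H
  atom 13: O, bond orders sum to 2 (valence 2) → 0 H
  atom 14: N, bond orders sum to 1 (valence 3) → 2 H
  atom 15: C, bond orders sum to 3 (valence 4) → 1 H
  atom 16: C, bond orders sum to 3 (valence 4) → 1 H
  atom 17: S, bond orders sum to 1 (valence 2) → 1 H
  atom 18: C, bond orders sum to 4 (valence 4) → 0 H
  atom 19: O, bond orders sum to 2 (valence 2) → 0 H
  atom 20: O, bond orders sum to 2 (valence 2) → 0 H
  atom 21: C, bond orders sum to 1 (valence 4) → 3 H
Total hydrogens: 18.

18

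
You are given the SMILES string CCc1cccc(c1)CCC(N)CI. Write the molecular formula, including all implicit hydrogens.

Walk through each heavy atom and fill implicit hydrogens from standard valence (C 4, N 3, O 2, S 2, halogen 1); for lowercase aromatic atoms, an aromatic c carries 1 H when it has two neighbours and 0 H with three, and aromatic n carries 0 H:
  atom 1: C, bond orders sum to 1 (valence 4) → 3 H
  atom 2: C, bond orders sum to 2 (valence 4) → 2 H
  atom 3: aromatic c, 3 neighbours → 0 H
  atom 4: aromatic c, 2 neighbours → 1 H
  atom 5: aromatic c, 2 neighbours → 1 H
  atom 6: aromatic c, 2 neighbours → 1 H
  atom 7: aromatic c, 3 neighbours → 0 H
  atom 8: aromatic c, 2 neighbours → 1 H
  atom 9: C, bond orders sum to 2 (valence 4) → 2 H
  atom 10: C, bond orders sum to 2 (valence 4) → 2 H
  atom 11: C, bond orders sum to 3 (valence 4) → 1 H
  atom 12: N, bond orders sum to 1 (valence 3) → 2 H
  atom 13: C, bond orders sum to 2 (valence 4) → 2 H
  atom 14: I (halogen, monovalent) → 0 H
Totals → C:12, H:18, I:1, N:1.

C12H18IN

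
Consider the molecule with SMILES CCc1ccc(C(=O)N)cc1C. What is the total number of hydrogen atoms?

13

Walk through each heavy atom and fill implicit hydrogens from standard valence (C 4, N 3, O 2, S 2, halogen 1); for lowercase aromatic atoms, an aromatic c carries 1 H when it has two neighbours and 0 H with three, and aromatic n carries 0 H:
  atom 1: C, bond orders sum to 1 (valence 4) → 3 H
  atom 2: C, bond orders sum to 2 (valence 4) → 2 H
  atom 3: aromatic c, 3 neighbours → 0 H
  atom 4: aromatic c, 2 neighbours → 1 H
  atom 5: aromatic c, 2 neighbours → 1 H
  atom 6: aromatic c, 3 neighbours → 0 H
  atom 7: C, bond orders sum to 4 (valence 4) → 0 H
  atom 8: O, bond orders sum to 2 (valence 2) → 0 H
  atom 9: N, bond orders sum to 1 (valence 3) → 2 H
  atom 10: aromatic c, 2 neighbours → 1 H
  atom 11: aromatic c, 3 neighbours → 0 H
  atom 12: C, bond orders sum to 1 (valence 4) → 3 H
Total hydrogens: 13.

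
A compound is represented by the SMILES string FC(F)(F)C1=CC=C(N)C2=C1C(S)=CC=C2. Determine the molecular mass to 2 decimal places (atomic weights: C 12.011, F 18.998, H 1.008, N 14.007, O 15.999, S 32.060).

First, the molecular formula is C11H8F3NS (counting implicit H from valence).
  C: 11 × 12.011 = 132.121
  F: 3 × 18.998 = 56.994
  H: 8 × 1.008 = 8.064
  N: 1 × 14.007 = 14.007
  S: 1 × 32.060 = 32.060
Sum: 11×12.011 + 3×18.998 + 8×1.008 + 1×14.007 + 1×32.060 = 243.246 → 243.25 g/mol.

243.25 g/mol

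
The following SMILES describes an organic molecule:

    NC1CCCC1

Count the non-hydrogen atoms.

6

Every atom symbol written in the SMILES (organic subset) is one heavy atom; implicit H are not written.
Heavy atoms by element → C:5, N:1.
Total: 6.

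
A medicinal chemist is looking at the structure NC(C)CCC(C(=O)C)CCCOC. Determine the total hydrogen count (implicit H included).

Walk through each heavy atom and fill implicit hydrogens from standard valence (C 4, N 3, O 2, S 2, halogen 1):
  atom 1: N, bond orders sum to 1 (valence 3) → 2 H
  atom 2: C, bond orders sum to 3 (valence 4) → 1 H
  atom 3: C, bond orders sum to 1 (valence 4) → 3 H
  atom 4: C, bond orders sum to 2 (valence 4) → 2 H
  atom 5: C, bond orders sum to 2 (valence 4) → 2 H
  atom 6: C, bond orders sum to 3 (valence 4) → 1 H
  atom 7: C, bond orders sum to 4 (valence 4) → 0 H
  atom 8: O, bond orders sum to 2 (valence 2) → 0 H
  atom 9: C, bond orders sum to 1 (valence 4) → 3 H
  atom 10: C, bond orders sum to 2 (valence 4) → 2 H
  atom 11: C, bond orders sum to 2 (valence 4) → 2 H
  atom 12: C, bond orders sum to 2 (valence 4) → 2 H
  atom 13: O, bond orders sum to 2 (valence 2) → 0 H
  atom 14: C, bond orders sum to 1 (valence 4) → 3 H
Total hydrogens: 23.

23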